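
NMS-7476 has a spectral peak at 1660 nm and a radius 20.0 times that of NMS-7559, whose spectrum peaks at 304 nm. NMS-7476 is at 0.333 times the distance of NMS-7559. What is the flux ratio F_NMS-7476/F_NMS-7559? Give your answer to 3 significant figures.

4.06

Wien's law: T_NMS-7476/T_NMS-7559 = λ_NMS-7559/λ_NMS-7476 = 304/1660 = 0.1831.
L_NMS-7476/L_NMS-7559 = (R_NMS-7476/R_NMS-7559)²(T_NMS-7476/T_NMS-7559)⁴ = (20.0)²(0.1831)⁴ = 0.4499.
F_NMS-7476/F_NMS-7559 = (L_NMS-7476/L_NMS-7559)/(d_NMS-7476/d_NMS-7559)² = 0.4499/(0.333)² = 4.057.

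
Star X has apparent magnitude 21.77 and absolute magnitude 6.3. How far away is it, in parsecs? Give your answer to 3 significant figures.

1.24×10^4 pc

m − M = 5 log₁₀(d/10 pc)
21.77 − (6.3) = 15.47 = 5 log₁₀(d/10)
d = 10 × 10^(15.47/5) = 10 × 10^3.094 = 1.242×10^4 pc.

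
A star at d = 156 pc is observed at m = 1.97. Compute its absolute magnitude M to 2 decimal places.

-4.00

M = m − 5 log₁₀(d/10 pc) = 1.97 − 5 log₁₀(156/10)
  = 1.97 − 5 × 1.193 = 1.97 − 5.97 = -4.00.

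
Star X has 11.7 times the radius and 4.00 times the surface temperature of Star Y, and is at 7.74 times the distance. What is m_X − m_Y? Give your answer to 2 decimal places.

L_X/L_Y = (11.7)²(4.00)⁴ = 3.504×10^4.
F_X/F_Y = (L_X/L_Y)/(d_X/d_Y)² = 3.504×10^4/59.91 = 585.0.
m_X − m_Y = −2.5 log₁₀(585.0) = -6.92.

-6.92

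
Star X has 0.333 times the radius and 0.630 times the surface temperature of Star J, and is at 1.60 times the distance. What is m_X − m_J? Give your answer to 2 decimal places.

5.41

L_X/L_J = (0.333)²(0.630)⁴ = 0.01747.
F_X/F_J = (L_X/L_J)/(d_X/d_J)² = 0.01747/2.560 = 0.006824.
m_X − m_J = −2.5 log₁₀(0.006824) = 5.41.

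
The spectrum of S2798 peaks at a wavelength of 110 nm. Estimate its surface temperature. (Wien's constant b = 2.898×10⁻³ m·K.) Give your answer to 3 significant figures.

2.63×10^4 K

T = b/λ_max = 2.898×10⁻³ / (110×10⁻⁹) = 2.635×10^4 K.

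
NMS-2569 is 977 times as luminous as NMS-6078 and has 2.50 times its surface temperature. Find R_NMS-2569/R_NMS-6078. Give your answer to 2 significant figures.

5.0

L ∝ R²T⁴ gives R ∝ √L / T², so
R_NMS-2569/R_NMS-6078 = √(977) / (2.50)² = 31.26 / 6.250 = 5.001.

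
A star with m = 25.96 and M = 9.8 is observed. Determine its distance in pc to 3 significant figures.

1.71×10^4 pc

m − M = 5 log₁₀(d/10 pc)
25.96 − (9.8) = 16.16 = 5 log₁₀(d/10)
d = 10 × 10^(16.16/5) = 10 × 10^3.232 = 1.706×10^4 pc.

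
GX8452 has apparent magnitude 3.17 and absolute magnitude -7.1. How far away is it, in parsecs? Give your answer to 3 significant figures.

m − M = 5 log₁₀(d/10 pc)
3.17 − (-7.1) = 10.27 = 5 log₁₀(d/10)
d = 10 × 10^(10.27/5) = 10 × 10^2.054 = 1132 pc.

1.13×10^3 pc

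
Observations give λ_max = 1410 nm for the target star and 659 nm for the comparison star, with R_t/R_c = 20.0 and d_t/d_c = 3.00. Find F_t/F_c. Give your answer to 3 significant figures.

2.12

Wien's law: T_t/T_c = λ_c/λ_t = 659/1410 = 0.4674.
L_t/L_c = (R_t/R_c)²(T_t/T_c)⁴ = (20.0)²(0.4674)⁴ = 19.09.
F_t/F_c = (L_t/L_c)/(d_t/d_c)² = 19.09/(3.00)² = 2.121.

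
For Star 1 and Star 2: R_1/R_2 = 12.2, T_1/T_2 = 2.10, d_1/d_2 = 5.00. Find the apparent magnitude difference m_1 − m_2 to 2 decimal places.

-5.16

L_1/L_2 = (12.2)²(2.10)⁴ = 2895.
F_1/F_2 = (L_1/L_2)/(d_1/d_2)² = 2895/25.00 = 115.8.
m_1 − m_2 = −2.5 log₁₀(115.8) = -5.16.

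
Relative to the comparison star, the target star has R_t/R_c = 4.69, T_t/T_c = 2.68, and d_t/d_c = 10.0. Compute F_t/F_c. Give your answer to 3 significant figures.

L_t/L_c = (R_t/R_c)²(T_t/T_c)⁴ = (4.69)² × (2.68)⁴ = 1135.
F_t/F_c = (L_t/L_c)/(d_t/d_c)² = 1135 / (10.0)² = 11.35.

11.3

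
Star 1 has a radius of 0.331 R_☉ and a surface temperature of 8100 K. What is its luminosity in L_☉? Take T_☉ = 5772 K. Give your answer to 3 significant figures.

0.425 L_☉

L/L_☉ = (R/R_☉)² (T/T_☉)⁴ = (0.331)² × (8100/5772)⁴
       = 0.1096 × (1.403)⁴ = 0.1096 × 3.878 = 0.4249.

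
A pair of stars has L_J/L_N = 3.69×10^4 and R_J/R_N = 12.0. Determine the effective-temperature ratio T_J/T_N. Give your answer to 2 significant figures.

L ∝ R²T⁴ gives T ∝ (L/R²)^(1/4), so
T_J/T_N = (3.69×10^4 / 12.0²)^(1/4) = (256.2)^(1/4) = 4.001.

4.0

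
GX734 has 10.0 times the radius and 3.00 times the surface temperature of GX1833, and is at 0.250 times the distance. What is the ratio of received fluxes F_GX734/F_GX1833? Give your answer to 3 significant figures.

1.30×10^5

L_GX734/L_GX1833 = (R_GX734/R_GX1833)²(T_GX734/T_GX1833)⁴ = (10.0)² × (3.00)⁴ = 8100.
F_GX734/F_GX1833 = (L_GX734/L_GX1833)/(d_GX734/d_GX1833)² = 8100 / (0.250)² = 1.296×10^5.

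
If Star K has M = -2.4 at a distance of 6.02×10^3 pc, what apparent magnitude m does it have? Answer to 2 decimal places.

11.50

m = M + 5 log₁₀(d/10 pc) = -2.4 + 5 log₁₀(6.02×10^3/10)
  = -2.4 + 5 × 2.780 = -2.4 + 13.90 = 11.50.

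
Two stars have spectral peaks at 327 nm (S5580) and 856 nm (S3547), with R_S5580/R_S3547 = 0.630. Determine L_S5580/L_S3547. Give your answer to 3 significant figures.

Wien's law gives T ∝ 1/λ_max, so T_S5580/T_S3547 = λ_S3547/λ_S5580 = 856/327 = 2.618.
Then L ∝ R²T⁴ gives L_S5580/L_S3547 = (0.630)² × (2.618)⁴ = 0.3969 × 46.96 = 18.64.

18.6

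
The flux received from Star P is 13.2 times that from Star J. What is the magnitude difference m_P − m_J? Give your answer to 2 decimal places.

m_P − m_J = −2.5 log₁₀(F_P/F_J) = −2.5 log₁₀(13.2) = −2.5 × (1.121) = -2.801.

-2.80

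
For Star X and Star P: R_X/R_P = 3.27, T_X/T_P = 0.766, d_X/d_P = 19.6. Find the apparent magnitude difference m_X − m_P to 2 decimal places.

L_X/L_P = (3.27)²(0.766)⁴ = 3.681.
F_X/F_P = (L_X/L_P)/(d_X/d_P)² = 3.681/384.2 = 0.009583.
m_X − m_P = −2.5 log₁₀(0.009583) = 5.05.

5.05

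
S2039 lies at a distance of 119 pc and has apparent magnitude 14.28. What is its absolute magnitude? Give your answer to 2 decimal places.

8.90

M = m − 5 log₁₀(d/10 pc) = 14.28 − 5 log₁₀(119/10)
  = 14.28 − 5 × 1.076 = 14.28 − 5.38 = 8.90.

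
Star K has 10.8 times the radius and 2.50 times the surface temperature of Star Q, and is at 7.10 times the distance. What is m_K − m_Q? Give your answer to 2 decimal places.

L_K/L_Q = (10.8)²(2.50)⁴ = 4556.
F_K/F_Q = (L_K/L_Q)/(d_K/d_Q)² = 4556/50.41 = 90.38.
m_K − m_Q = −2.5 log₁₀(90.38) = -4.89.

-4.89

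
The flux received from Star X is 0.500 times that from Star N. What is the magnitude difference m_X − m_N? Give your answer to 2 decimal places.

m_X − m_N = −2.5 log₁₀(F_X/F_N) = −2.5 log₁₀(0.500) = −2.5 × (-0.301) = 0.753.

0.75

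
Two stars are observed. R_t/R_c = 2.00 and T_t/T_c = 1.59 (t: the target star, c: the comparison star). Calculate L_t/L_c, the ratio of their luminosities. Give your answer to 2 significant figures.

26

From the Stefan–Boltzmann law, L ∝ R²T⁴, so
L_t/L_c = (R_t/R_c)² (T_t/T_c)⁴ = (2.00)² × (1.59)⁴ = 4.000 × 6.391 = 25.57.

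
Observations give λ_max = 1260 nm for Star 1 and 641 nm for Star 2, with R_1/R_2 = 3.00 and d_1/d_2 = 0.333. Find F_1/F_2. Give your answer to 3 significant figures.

Wien's law: T_1/T_2 = λ_2/λ_1 = 641/1260 = 0.5087.
L_1/L_2 = (R_1/R_2)²(T_1/T_2)⁴ = (3.00)²(0.5087)⁴ = 0.6028.
F_1/F_2 = (L_1/L_2)/(d_1/d_2)² = 0.6028/(0.333)² = 5.436.

5.44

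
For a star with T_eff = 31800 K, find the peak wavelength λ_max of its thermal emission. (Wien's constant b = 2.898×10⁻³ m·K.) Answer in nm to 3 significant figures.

λ_max = b/T = 2.898×10⁻³ / 31800 = 9.11×10^-8 m = 91.13 nm.

91.1 nm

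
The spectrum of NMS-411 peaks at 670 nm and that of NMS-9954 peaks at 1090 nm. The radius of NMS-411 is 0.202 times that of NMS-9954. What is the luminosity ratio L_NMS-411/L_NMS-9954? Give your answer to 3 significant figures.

Wien's law gives T ∝ 1/λ_max, so T_NMS-411/T_NMS-9954 = λ_NMS-9954/λ_NMS-411 = 1090/670 = 1.627.
Then L ∝ R²T⁴ gives L_NMS-411/L_NMS-9954 = (0.202)² × (1.627)⁴ = 0.04080 × 7.005 = 0.2858.

0.286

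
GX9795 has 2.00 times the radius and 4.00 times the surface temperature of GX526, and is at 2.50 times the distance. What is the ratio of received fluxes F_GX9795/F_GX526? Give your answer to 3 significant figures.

L_GX9795/L_GX526 = (R_GX9795/R_GX526)²(T_GX9795/T_GX526)⁴ = (2.00)² × (4.00)⁴ = 1024.
F_GX9795/F_GX526 = (L_GX9795/L_GX526)/(d_GX9795/d_GX526)² = 1024 / (2.50)² = 163.8.

164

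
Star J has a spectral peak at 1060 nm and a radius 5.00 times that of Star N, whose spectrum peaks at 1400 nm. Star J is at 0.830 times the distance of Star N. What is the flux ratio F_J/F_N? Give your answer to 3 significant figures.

110

Wien's law: T_J/T_N = λ_N/λ_J = 1400/1060 = 1.321.
L_J/L_N = (R_J/R_N)²(T_J/T_N)⁴ = (5.00)²(1.321)⁴ = 76.07.
F_J/F_N = (L_J/L_N)/(d_J/d_N)² = 76.07/(0.830)² = 110.4.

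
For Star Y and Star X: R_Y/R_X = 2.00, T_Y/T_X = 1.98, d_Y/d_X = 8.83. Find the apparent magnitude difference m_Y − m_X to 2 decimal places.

L_Y/L_X = (2.00)²(1.98)⁴ = 61.48.
F_Y/F_X = (L_Y/L_X)/(d_Y/d_X)² = 61.48/77.97 = 0.7885.
m_Y − m_X = −2.5 log₁₀(0.7885) = 0.26.

0.26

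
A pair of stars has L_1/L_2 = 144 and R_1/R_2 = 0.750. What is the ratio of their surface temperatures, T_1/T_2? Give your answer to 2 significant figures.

4.0

L ∝ R²T⁴ gives T ∝ (L/R²)^(1/4), so
T_1/T_2 = (144 / 0.750²)^(1/4) = (256.0)^(1/4) = 4.000.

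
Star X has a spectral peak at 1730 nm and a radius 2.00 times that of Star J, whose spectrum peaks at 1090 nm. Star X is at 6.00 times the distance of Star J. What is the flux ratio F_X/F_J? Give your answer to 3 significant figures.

Wien's law: T_X/T_J = λ_J/λ_X = 1090/1730 = 0.6301.
L_X/L_J = (R_X/R_J)²(T_X/T_J)⁴ = (2.00)²(0.6301)⁴ = 0.6303.
F_X/F_J = (L_X/L_J)/(d_X/d_J)² = 0.6303/(6.00)² = 0.01751.

0.0175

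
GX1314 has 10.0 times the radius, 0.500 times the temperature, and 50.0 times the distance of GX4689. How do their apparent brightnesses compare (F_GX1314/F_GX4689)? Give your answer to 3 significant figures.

L_GX1314/L_GX4689 = (R_GX1314/R_GX4689)²(T_GX1314/T_GX4689)⁴ = (10.0)² × (0.500)⁴ = 6.250.
F_GX1314/F_GX4689 = (L_GX1314/L_GX4689)/(d_GX1314/d_GX4689)² = 6.250 / (50.0)² = 0.002500.

0.00250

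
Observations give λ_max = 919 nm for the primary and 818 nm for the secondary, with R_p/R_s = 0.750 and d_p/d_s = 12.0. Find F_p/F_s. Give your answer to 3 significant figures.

0.00245

Wien's law: T_p/T_s = λ_s/λ_p = 818/919 = 0.8901.
L_p/L_s = (R_p/R_s)²(T_p/T_s)⁴ = (0.750)²(0.8901)⁴ = 0.3531.
F_p/F_s = (L_p/L_s)/(d_p/d_s)² = 0.3531/(12.0)² = 0.002452.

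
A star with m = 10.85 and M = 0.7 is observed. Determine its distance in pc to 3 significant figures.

m − M = 5 log₁₀(d/10 pc)
10.85 − (0.7) = 10.15 = 5 log₁₀(d/10)
d = 10 × 10^(10.15/5) = 10 × 10^2.030 = 1072 pc.

1.07×10^3 pc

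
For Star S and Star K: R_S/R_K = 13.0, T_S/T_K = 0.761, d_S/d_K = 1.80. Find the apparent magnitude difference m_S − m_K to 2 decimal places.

-3.11

L_S/L_K = (13.0)²(0.761)⁴ = 56.68.
F_S/F_K = (L_S/L_K)/(d_S/d_K)² = 56.68/3.240 = 17.49.
m_S − m_K = −2.5 log₁₀(17.49) = -3.11.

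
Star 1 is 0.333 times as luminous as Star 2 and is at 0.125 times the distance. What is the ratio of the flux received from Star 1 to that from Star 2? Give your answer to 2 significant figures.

F = L/(4πd²), so F_1/F_2 = (L_1/L_2) / (d_1/d_2)²
= 0.333 / (0.125)² = 0.333 / 0.01562 = 21.31.

21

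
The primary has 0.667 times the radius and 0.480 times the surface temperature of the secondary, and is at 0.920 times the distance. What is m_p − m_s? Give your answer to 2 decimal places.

L_p/L_s = (0.667)²(0.480)⁴ = 0.02362.
F_p/F_s = (L_p/L_s)/(d_p/d_s)² = 0.02362/0.8464 = 0.02790.
m_p − m_s = −2.5 log₁₀(0.02790) = 3.89.

3.89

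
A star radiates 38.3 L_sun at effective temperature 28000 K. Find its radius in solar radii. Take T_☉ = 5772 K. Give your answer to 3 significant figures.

R/R_☉ = √(L/L_☉) / (T/T_☉)² = √(38.3) / (4.851)²
       = 6.189 / 23.53 = 0.2630.

0.263 solar radii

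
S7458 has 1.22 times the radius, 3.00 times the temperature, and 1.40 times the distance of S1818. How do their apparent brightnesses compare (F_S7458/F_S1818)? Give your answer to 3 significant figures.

61.5

L_S7458/L_S1818 = (R_S7458/R_S1818)²(T_S7458/T_S1818)⁴ = (1.22)² × (3.00)⁴ = 120.6.
F_S7458/F_S1818 = (L_S7458/L_S1818)/(d_S7458/d_S1818)² = 120.6 / (1.40)² = 61.51.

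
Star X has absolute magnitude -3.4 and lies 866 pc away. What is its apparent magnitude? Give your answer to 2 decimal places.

6.29

m = M + 5 log₁₀(d/10 pc) = -3.4 + 5 log₁₀(866/10)
  = -3.4 + 5 × 1.938 = -3.4 + 9.69 = 6.29.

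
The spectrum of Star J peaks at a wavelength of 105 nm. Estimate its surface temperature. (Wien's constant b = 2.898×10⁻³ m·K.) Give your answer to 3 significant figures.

T = b/λ_max = 2.898×10⁻³ / (105×10⁻⁹) = 2.760×10^4 K.

2.76×10^4 K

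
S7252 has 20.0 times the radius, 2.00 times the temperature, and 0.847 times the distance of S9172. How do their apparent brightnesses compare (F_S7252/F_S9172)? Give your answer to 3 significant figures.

L_S7252/L_S9172 = (R_S7252/R_S9172)²(T_S7252/T_S9172)⁴ = (20.0)² × (2.00)⁴ = 6400.
F_S7252/F_S9172 = (L_S7252/L_S9172)/(d_S7252/d_S9172)² = 6400 / (0.847)² = 8921.

8.92×10^3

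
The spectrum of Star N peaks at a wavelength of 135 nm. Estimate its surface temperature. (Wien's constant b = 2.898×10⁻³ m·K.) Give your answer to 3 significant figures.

2.15×10^4 K

T = b/λ_max = 2.898×10⁻³ / (135×10⁻⁹) = 2.147×10^4 K.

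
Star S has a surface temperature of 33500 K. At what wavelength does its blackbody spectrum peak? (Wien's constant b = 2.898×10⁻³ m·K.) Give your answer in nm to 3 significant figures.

λ_max = b/T = 2.898×10⁻³ / 33500 = 8.65×10^-8 m = 86.51 nm.

86.5 nm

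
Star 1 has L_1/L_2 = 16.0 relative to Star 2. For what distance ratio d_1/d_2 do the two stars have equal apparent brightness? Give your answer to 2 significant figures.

Equal flux requires L_1/d_1² = L_2/d_2², so d_1/d_2 = √(L_1/L_2)
= √(16.0) = 4.000.

4.0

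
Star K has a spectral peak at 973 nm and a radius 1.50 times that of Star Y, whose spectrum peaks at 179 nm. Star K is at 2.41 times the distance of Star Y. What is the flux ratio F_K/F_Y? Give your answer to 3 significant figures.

4.44×10^-4

Wien's law: T_K/T_Y = λ_Y/λ_K = 179/973 = 0.1840.
L_K/L_Y = (R_K/R_Y)²(T_K/T_Y)⁴ = (1.50)²(0.1840)⁴ = 0.002577.
F_K/F_Y = (L_K/L_Y)/(d_K/d_Y)² = 0.002577/(2.41)² = 4.437×10^-4.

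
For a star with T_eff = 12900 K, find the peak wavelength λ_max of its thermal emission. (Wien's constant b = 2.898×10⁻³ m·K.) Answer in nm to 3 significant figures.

λ_max = b/T = 2.898×10⁻³ / 12900 = 2.25×10^-7 m = 224.7 nm.

225 nm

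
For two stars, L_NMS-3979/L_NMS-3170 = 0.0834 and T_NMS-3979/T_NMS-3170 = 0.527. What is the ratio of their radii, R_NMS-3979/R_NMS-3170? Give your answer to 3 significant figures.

L ∝ R²T⁴ gives R ∝ √L / T², so
R_NMS-3979/R_NMS-3170 = √(0.0834) / (0.527)² = 0.2888 / 0.2777 = 1.040.

1.04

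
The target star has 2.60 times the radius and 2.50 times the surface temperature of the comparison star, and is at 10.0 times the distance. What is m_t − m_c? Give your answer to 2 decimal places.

-1.05

L_t/L_c = (2.60)²(2.50)⁴ = 264.1.
F_t/F_c = (L_t/L_c)/(d_t/d_c)² = 264.1/100.0 = 2.641.
m_t − m_c = −2.5 log₁₀(2.641) = -1.05.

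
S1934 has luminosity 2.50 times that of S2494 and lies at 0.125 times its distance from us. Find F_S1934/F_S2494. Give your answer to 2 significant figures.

1.6×10^2

F = L/(4πd²), so F_S1934/F_S2494 = (L_S1934/L_S2494) / (d_S1934/d_S2494)²
= 2.50 / (0.125)² = 2.50 / 0.01562 = 160.0.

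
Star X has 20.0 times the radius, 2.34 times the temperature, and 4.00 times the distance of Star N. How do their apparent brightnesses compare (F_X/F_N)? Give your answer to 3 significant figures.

750

L_X/L_N = (R_X/R_N)²(T_X/T_N)⁴ = (20.0)² × (2.34)⁴ = 1.199×10^4.
F_X/F_N = (L_X/L_N)/(d_X/d_N)² = 1.199×10^4 / (4.00)² = 749.6.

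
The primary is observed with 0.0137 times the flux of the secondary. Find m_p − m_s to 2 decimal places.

4.66

m_p − m_s = −2.5 log₁₀(F_p/F_s) = −2.5 log₁₀(0.0137) = −2.5 × (-1.863) = 4.658.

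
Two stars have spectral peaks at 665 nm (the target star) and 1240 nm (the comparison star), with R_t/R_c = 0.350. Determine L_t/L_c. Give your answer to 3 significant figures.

1.48

Wien's law gives T ∝ 1/λ_max, so T_t/T_c = λ_c/λ_t = 1240/665 = 1.865.
Then L ∝ R²T⁴ gives L_t/L_c = (0.350)² × (1.865)⁴ = 0.1225 × 12.09 = 1.481.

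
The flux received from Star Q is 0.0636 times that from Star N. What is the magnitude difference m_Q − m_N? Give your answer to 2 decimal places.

2.99

m_Q − m_N = −2.5 log₁₀(F_Q/F_N) = −2.5 log₁₀(0.0636) = −2.5 × (-1.197) = 2.991.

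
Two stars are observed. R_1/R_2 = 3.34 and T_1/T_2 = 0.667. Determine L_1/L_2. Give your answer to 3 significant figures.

From the Stefan–Boltzmann law, L ∝ R²T⁴, so
L_1/L_2 = (R_1/R_2)² (T_1/T_2)⁴ = (3.34)² × (0.667)⁴ = 11.16 × 0.1979 = 2.208.

2.21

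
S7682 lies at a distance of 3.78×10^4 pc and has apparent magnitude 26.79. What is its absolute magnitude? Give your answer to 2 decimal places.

8.90

M = m − 5 log₁₀(d/10 pc) = 26.79 − 5 log₁₀(3.78×10^4/10)
  = 26.79 − 5 × 3.577 = 26.79 − 17.89 = 8.90.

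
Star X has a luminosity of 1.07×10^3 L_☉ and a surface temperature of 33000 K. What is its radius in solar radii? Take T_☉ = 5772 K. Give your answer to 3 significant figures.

1.00 solar radii

R/R_☉ = √(L/L_☉) / (T/T_☉)² = √(1.07×10^3) / (5.717)²
       = 32.71 / 32.69 = 1.001.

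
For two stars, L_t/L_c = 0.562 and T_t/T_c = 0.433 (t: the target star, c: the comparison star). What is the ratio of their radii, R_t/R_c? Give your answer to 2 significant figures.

L ∝ R²T⁴ gives R ∝ √L / T², so
R_t/R_c = √(0.562) / (0.433)² = 0.7497 / 0.1875 = 3.998.

4.0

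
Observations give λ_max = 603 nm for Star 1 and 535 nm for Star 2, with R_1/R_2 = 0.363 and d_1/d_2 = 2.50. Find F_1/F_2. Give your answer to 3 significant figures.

Wien's law: T_1/T_2 = λ_2/λ_1 = 535/603 = 0.8872.
L_1/L_2 = (R_1/R_2)²(T_1/T_2)⁴ = (0.363)²(0.8872)⁴ = 0.08165.
F_1/F_2 = (L_1/L_2)/(d_1/d_2)² = 0.08165/(2.50)² = 0.01306.

0.0131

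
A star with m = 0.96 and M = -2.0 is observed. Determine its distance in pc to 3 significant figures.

39.1 pc

m − M = 5 log₁₀(d/10 pc)
0.96 − (-2.0) = 2.96 = 5 log₁₀(d/10)
d = 10 × 10^(2.96/5) = 10 × 10^0.592 = 39.08 pc.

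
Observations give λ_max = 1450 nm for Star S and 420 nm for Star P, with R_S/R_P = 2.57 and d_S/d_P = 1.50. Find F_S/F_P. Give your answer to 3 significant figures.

Wien's law: T_S/T_P = λ_P/λ_S = 420/1450 = 0.2897.
L_S/L_P = (R_S/R_P)²(T_S/T_P)⁴ = (2.57)²(0.2897)⁴ = 0.04649.
F_S/F_P = (L_S/L_P)/(d_S/d_P)² = 0.04649/(1.50)² = 0.02066.

0.0207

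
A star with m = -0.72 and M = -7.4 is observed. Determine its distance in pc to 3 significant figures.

m − M = 5 log₁₀(d/10 pc)
-0.72 − (-7.4) = 6.68 = 5 log₁₀(d/10)
d = 10 × 10^(6.68/5) = 10 × 10^1.336 = 216.8 pc.

217 pc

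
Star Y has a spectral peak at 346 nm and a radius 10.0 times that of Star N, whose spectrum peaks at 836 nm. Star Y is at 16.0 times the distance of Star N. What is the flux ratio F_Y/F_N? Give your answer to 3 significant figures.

13.3

Wien's law: T_Y/T_N = λ_N/λ_Y = 836/346 = 2.416.
L_Y/L_N = (R_Y/R_N)²(T_Y/T_N)⁴ = (10.0)²(2.416)⁴ = 3408.
F_Y/F_N = (L_Y/L_N)/(d_Y/d_N)² = 3408/(16.0)² = 13.31.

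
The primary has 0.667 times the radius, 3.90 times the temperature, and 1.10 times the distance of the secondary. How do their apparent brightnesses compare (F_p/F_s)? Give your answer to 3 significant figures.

L_p/L_s = (R_p/R_s)²(T_p/T_s)⁴ = (0.667)² × (3.90)⁴ = 102.9.
F_p/F_s = (L_p/L_s)/(d_p/d_s)² = 102.9 / (1.10)² = 85.06.

85.1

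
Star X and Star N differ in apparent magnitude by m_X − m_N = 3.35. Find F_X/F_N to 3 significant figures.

F_X/F_N = 10^(−(m_X − m_N)/2.5) = 10^(-3.35/2.5) = 10^-1.340 = 0.04571.

0.0457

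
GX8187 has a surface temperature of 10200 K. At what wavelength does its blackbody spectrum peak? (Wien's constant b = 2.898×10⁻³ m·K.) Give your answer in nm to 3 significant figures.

λ_max = b/T = 2.898×10⁻³ / 10200 = 2.84×10^-7 m = 284.1 nm.

284 nm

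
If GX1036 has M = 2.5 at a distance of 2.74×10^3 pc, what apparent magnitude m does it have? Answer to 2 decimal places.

m = M + 5 log₁₀(d/10 pc) = 2.5 + 5 log₁₀(2.74×10^3/10)
  = 2.5 + 5 × 2.438 = 2.5 + 12.19 = 14.69.

14.69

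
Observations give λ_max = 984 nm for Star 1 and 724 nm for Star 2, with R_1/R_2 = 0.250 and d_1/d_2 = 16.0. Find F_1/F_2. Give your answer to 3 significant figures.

7.16×10^-5

Wien's law: T_1/T_2 = λ_2/λ_1 = 724/984 = 0.7358.
L_1/L_2 = (R_1/R_2)²(T_1/T_2)⁴ = (0.250)²(0.7358)⁴ = 0.01832.
F_1/F_2 = (L_1/L_2)/(d_1/d_2)² = 0.01832/(16.0)² = 7.155×10^-5.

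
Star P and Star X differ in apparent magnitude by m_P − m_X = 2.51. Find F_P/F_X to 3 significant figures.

0.0991

F_P/F_X = 10^(−(m_P − m_X)/2.5) = 10^(-2.51/2.5) = 10^-1.004 = 0.09908.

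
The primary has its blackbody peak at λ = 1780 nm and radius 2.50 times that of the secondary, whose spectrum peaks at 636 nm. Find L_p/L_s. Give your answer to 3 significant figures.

Wien's law gives T ∝ 1/λ_max, so T_p/T_s = λ_s/λ_p = 636/1780 = 0.3573.
Then L ∝ R²T⁴ gives L_p/L_s = (2.50)² × (0.3573)⁴ = 6.250 × 0.01630 = 0.1019.

0.102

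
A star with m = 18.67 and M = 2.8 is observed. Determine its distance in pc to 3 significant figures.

m − M = 5 log₁₀(d/10 pc)
18.67 − (2.8) = 15.87 = 5 log₁₀(d/10)
d = 10 × 10^(15.87/5) = 10 × 10^3.174 = 1.493×10^4 pc.

1.49×10^4 pc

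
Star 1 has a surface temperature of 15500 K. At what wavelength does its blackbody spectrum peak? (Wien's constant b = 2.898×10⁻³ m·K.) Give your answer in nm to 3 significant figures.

187 nm

λ_max = b/T = 2.898×10⁻³ / 15500 = 1.87×10^-7 m = 187.0 nm.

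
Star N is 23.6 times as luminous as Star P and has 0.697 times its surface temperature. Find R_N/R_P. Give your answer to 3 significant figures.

L ∝ R²T⁴ gives R ∝ √L / T², so
R_N/R_P = √(23.6) / (0.697)² = 4.858 / 0.4858 = 10.00.

10.0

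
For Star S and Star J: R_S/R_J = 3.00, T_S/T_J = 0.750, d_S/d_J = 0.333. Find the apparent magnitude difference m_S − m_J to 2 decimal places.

L_S/L_J = (3.00)²(0.750)⁴ = 2.848.
F_S/F_J = (L_S/L_J)/(d_S/d_J)² = 2.848/0.1109 = 25.68.
m_S − m_J = −2.5 log₁₀(25.68) = -3.52.

-3.52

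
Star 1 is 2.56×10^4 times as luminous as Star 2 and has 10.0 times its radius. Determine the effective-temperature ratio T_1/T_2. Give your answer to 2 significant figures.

4.0

L ∝ R²T⁴ gives T ∝ (L/R²)^(1/4), so
T_1/T_2 = (2.56×10^4 / 10.0²)^(1/4) = (256.0)^(1/4) = 4.000.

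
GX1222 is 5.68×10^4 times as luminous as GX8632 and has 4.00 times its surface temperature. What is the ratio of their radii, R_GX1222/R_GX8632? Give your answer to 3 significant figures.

14.9

L ∝ R²T⁴ gives R ∝ √L / T², so
R_GX1222/R_GX8632 = √(5.68×10^4) / (4.00)² = 238.3 / 16.00 = 14.90.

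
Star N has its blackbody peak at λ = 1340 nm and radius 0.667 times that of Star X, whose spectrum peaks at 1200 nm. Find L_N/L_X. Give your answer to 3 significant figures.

0.286

Wien's law gives T ∝ 1/λ_max, so T_N/T_X = λ_X/λ_N = 1200/1340 = 0.8955.
Then L ∝ R²T⁴ gives L_N/L_X = (0.667)² × (0.8955)⁴ = 0.4449 × 0.6431 = 0.2861.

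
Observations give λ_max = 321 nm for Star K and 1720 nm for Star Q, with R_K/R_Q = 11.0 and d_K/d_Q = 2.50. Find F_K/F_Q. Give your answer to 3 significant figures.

Wien's law: T_K/T_Q = λ_Q/λ_K = 1720/321 = 5.358.
L_K/L_Q = (R_K/R_Q)²(T_K/T_Q)⁴ = (11.0)²(5.358)⁴ = 9.974×10^4.
F_K/F_Q = (L_K/L_Q)/(d_K/d_Q)² = 9.974×10^4/(2.50)² = 1.596×10^4.

1.60×10^4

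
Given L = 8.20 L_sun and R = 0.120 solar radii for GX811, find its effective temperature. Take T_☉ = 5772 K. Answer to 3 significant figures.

2.82×10^4 K

T/T_☉ = (L/L_☉)^(1/4) / (R/R_☉)^(1/2)
T = 5772 × (8.20)^(1/4) / √(0.120) = 5772 × 1.692 / 0.3464 = 2.820×10^4 K.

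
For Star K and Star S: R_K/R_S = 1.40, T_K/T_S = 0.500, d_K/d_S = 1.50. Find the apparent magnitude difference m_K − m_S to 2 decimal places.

3.16

L_K/L_S = (1.40)²(0.500)⁴ = 0.1225.
F_K/F_S = (L_K/L_S)/(d_K/d_S)² = 0.1225/2.250 = 0.05444.
m_K − m_S = −2.5 log₁₀(0.05444) = 3.16.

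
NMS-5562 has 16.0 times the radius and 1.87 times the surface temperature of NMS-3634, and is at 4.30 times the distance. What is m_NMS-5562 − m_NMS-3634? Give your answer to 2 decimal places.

L_NMS-5562/L_NMS-3634 = (16.0)²(1.87)⁴ = 3130.
F_NMS-5562/F_NMS-3634 = (L_NMS-5562/L_NMS-3634)/(d_NMS-5562/d_NMS-3634)² = 3130/18.49 = 169.3.
m_NMS-5562 − m_NMS-3634 = −2.5 log₁₀(169.3) = -5.57.

-5.57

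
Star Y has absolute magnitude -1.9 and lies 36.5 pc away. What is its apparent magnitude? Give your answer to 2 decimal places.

m = M + 5 log₁₀(d/10 pc) = -1.9 + 5 log₁₀(36.5/10)
  = -1.9 + 5 × 0.562 = -1.9 + 2.81 = 0.91.

0.91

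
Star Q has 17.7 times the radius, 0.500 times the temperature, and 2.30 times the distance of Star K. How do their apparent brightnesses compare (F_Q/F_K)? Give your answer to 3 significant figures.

L_Q/L_K = (R_Q/R_K)²(T_Q/T_K)⁴ = (17.7)² × (0.500)⁴ = 19.58.
F_Q/F_K = (L_Q/L_K)/(d_Q/d_K)² = 19.58 / (2.30)² = 3.701.

3.70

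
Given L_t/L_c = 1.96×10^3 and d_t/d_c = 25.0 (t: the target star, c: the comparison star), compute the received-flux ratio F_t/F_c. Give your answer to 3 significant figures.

3.14

F = L/(4πd²), so F_t/F_c = (L_t/L_c) / (d_t/d_c)²
= 1.96×10^3 / (25.0)² = 1.96×10^3 / 625.0 = 3.136.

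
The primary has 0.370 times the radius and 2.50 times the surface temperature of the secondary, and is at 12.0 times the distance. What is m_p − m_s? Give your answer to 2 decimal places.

L_p/L_s = (0.370)²(2.50)⁴ = 5.348.
F_p/F_s = (L_p/L_s)/(d_p/d_s)² = 5.348/144.0 = 0.03714.
m_p − m_s = −2.5 log₁₀(0.03714) = 3.58.

3.58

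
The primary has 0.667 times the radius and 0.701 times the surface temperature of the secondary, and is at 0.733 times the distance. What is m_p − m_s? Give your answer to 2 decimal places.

1.75

L_p/L_s = (0.667)²(0.701)⁴ = 0.1074.
F_p/F_s = (L_p/L_s)/(d_p/d_s)² = 0.1074/0.5373 = 0.1999.
m_p − m_s = −2.5 log₁₀(0.1999) = 1.75.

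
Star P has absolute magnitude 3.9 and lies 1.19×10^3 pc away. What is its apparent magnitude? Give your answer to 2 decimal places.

m = M + 5 log₁₀(d/10 pc) = 3.9 + 5 log₁₀(1.19×10^3/10)
  = 3.9 + 5 × 2.076 = 3.9 + 10.38 = 14.28.

14.28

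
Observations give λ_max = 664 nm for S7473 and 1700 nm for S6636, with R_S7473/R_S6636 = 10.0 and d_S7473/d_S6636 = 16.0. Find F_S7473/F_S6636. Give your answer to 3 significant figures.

Wien's law: T_S7473/T_S6636 = λ_S6636/λ_S7473 = 1700/664 = 2.560.
L_S7473/L_S6636 = (R_S7473/R_S6636)²(T_S7473/T_S6636)⁴ = (10.0)²(2.560)⁴ = 4297.
F_S7473/F_S6636 = (L_S7473/L_S6636)/(d_S7473/d_S6636)² = 4297/(16.0)² = 16.78.

16.8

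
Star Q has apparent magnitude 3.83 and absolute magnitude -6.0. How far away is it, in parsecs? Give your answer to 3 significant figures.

m − M = 5 log₁₀(d/10 pc)
3.83 − (-6.0) = 9.83 = 5 log₁₀(d/10)
d = 10 × 10^(9.83/5) = 10 × 10^1.966 = 924.7 pc.

925 pc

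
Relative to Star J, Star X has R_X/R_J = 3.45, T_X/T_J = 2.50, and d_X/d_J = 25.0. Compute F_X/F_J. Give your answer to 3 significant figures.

L_X/L_J = (R_X/R_J)²(T_X/T_J)⁴ = (3.45)² × (2.50)⁴ = 464.9.
F_X/F_J = (L_X/L_J)/(d_X/d_J)² = 464.9 / (25.0)² = 0.7439.

0.744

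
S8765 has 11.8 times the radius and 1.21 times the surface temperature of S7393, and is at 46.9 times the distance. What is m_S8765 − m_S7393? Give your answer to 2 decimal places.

2.17

L_S8765/L_S7393 = (11.8)²(1.21)⁴ = 298.5.
F_S8765/F_S7393 = (L_S8765/L_S7393)/(d_S8765/d_S7393)² = 298.5/2200 = 0.1357.
m_S8765 − m_S7393 = −2.5 log₁₀(0.1357) = 2.17.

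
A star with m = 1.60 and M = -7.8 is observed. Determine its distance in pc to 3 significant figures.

759 pc

m − M = 5 log₁₀(d/10 pc)
1.60 − (-7.8) = 9.40 = 5 log₁₀(d/10)
d = 10 × 10^(9.40/5) = 10 × 10^1.880 = 758.6 pc.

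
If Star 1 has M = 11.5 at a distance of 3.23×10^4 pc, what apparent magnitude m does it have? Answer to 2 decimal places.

29.05

m = M + 5 log₁₀(d/10 pc) = 11.5 + 5 log₁₀(3.23×10^4/10)
  = 11.5 + 5 × 3.509 = 11.5 + 17.55 = 29.05.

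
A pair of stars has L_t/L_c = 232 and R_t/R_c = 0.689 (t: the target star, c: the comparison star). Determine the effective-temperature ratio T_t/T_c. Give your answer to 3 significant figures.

4.70

L ∝ R²T⁴ gives T ∝ (L/R²)^(1/4), so
T_t/T_c = (232 / 0.689²)^(1/4) = (488.7)^(1/4) = 4.702.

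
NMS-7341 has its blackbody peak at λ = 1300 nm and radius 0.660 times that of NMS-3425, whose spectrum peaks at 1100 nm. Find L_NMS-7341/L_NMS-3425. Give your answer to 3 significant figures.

0.223

Wien's law gives T ∝ 1/λ_max, so T_NMS-7341/T_NMS-3425 = λ_NMS-3425/λ_NMS-7341 = 1100/1300 = 0.8462.
Then L ∝ R²T⁴ gives L_NMS-7341/L_NMS-3425 = (0.660)² × (0.8462)⁴ = 0.4356 × 0.5126 = 0.2233.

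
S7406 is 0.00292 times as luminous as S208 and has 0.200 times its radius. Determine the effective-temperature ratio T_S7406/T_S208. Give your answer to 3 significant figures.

L ∝ R²T⁴ gives T ∝ (L/R²)^(1/4), so
T_S7406/T_S208 = (0.00292 / 0.200²)^(1/4) = (0.07300)^(1/4) = 0.5198.

0.520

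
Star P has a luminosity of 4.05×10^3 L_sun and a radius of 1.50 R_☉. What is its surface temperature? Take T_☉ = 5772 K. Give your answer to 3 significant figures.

T/T_☉ = (L/L_☉)^(1/4) / (R/R_☉)^(1/2)
T = 5772 × (4.05×10^3)^(1/4) / √(1.50) = 5772 × 7.977 / 1.225 = 3.760×10^4 K.

3.76×10^4 K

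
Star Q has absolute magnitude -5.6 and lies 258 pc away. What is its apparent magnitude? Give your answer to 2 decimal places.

m = M + 5 log₁₀(d/10 pc) = -5.6 + 5 log₁₀(258/10)
  = -5.6 + 5 × 1.412 = -5.6 + 7.06 = 1.46.

1.46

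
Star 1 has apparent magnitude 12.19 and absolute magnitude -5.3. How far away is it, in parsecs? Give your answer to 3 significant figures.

3.15×10^4 pc

m − M = 5 log₁₀(d/10 pc)
12.19 − (-5.3) = 17.49 = 5 log₁₀(d/10)
d = 10 × 10^(17.49/5) = 10 × 10^3.498 = 3.148×10^4 pc.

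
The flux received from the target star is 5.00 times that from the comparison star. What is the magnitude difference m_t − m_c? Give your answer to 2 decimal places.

m_t − m_c = −2.5 log₁₀(F_t/F_c) = −2.5 log₁₀(5.00) = −2.5 × (0.699) = -1.747.

-1.75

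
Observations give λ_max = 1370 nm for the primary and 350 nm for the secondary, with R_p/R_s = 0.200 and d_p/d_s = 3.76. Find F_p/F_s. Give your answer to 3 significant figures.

Wien's law: T_p/T_s = λ_s/λ_p = 350/1370 = 0.2555.
L_p/L_s = (R_p/R_s)²(T_p/T_s)⁴ = (0.200)²(0.2555)⁴ = 1.704×10^-4.
F_p/F_s = (L_p/L_s)/(d_p/d_s)² = 1.704×10^-4/(3.76)² = 1.205×10^-5.

1.21×10^-5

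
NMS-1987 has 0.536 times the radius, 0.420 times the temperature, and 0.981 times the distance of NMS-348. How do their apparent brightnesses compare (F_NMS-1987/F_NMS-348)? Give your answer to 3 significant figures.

L_NMS-1987/L_NMS-348 = (R_NMS-1987/R_NMS-348)²(T_NMS-1987/T_NMS-348)⁴ = (0.536)² × (0.420)⁴ = 0.008940.
F_NMS-1987/F_NMS-348 = (L_NMS-1987/L_NMS-348)/(d_NMS-1987/d_NMS-348)² = 0.008940 / (0.981)² = 0.009289.

0.00929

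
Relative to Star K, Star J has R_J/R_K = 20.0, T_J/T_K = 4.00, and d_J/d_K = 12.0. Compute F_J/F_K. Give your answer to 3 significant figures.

L_J/L_K = (R_J/R_K)²(T_J/T_K)⁴ = (20.0)² × (4.00)⁴ = 1.024×10^5.
F_J/F_K = (L_J/L_K)/(d_J/d_K)² = 1.024×10^5 / (12.0)² = 711.1.

711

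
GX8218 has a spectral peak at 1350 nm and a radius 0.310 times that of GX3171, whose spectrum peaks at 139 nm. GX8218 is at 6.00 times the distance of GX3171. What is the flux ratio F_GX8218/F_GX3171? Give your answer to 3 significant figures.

Wien's law: T_GX8218/T_GX3171 = λ_GX3171/λ_GX8218 = 139/1350 = 0.1030.
L_GX8218/L_GX3171 = (R_GX8218/R_GX3171)²(T_GX8218/T_GX3171)⁴ = (0.310)²(0.1030)⁴ = 1.080×10^-5.
F_GX8218/F_GX3171 = (L_GX8218/L_GX3171)/(d_GX8218/d_GX3171)² = 1.080×10^-5/(6.00)² = 3.000×10^-7.

3.00×10^-7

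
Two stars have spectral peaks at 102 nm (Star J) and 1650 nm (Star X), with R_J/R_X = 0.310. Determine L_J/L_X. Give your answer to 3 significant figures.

6.58×10^3

Wien's law gives T ∝ 1/λ_max, so T_J/T_X = λ_X/λ_J = 1650/102 = 16.18.
Then L ∝ R²T⁴ gives L_J/L_X = (0.310)² × (16.18)⁴ = 0.09610 × 6.848×10^4 = 6580.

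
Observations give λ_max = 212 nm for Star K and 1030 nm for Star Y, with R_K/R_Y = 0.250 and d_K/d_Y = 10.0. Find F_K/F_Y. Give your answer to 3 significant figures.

Wien's law: T_K/T_Y = λ_Y/λ_K = 1030/212 = 4.858.
L_K/L_Y = (R_K/R_Y)²(T_K/T_Y)⁴ = (0.250)²(4.858)⁴ = 34.82.
F_K/F_Y = (L_K/L_Y)/(d_K/d_Y)² = 34.82/(10.0)² = 0.3482.

0.348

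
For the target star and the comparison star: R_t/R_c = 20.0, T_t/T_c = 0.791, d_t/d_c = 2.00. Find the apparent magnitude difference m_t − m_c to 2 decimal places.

L_t/L_c = (20.0)²(0.791)⁴ = 156.6.
F_t/F_c = (L_t/L_c)/(d_t/d_c)² = 156.6/4.000 = 39.15.
m_t − m_c = −2.5 log₁₀(39.15) = -3.98.

-3.98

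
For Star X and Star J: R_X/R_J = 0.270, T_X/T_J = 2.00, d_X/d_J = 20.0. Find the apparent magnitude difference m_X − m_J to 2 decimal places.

L_X/L_J = (0.270)²(2.00)⁴ = 1.166.
F_X/F_J = (L_X/L_J)/(d_X/d_J)² = 1.166/400.0 = 0.002916.
m_X − m_J = −2.5 log₁₀(0.002916) = 6.34.

6.34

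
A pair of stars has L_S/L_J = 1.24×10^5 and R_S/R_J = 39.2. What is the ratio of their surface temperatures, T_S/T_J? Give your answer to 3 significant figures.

3.00

L ∝ R²T⁴ gives T ∝ (L/R²)^(1/4), so
T_S/T_J = (1.24×10^5 / 39.2²)^(1/4) = (80.70)^(1/4) = 2.997.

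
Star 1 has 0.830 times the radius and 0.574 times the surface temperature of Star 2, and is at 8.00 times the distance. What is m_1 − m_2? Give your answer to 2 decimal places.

L_1/L_2 = (0.830)²(0.574)⁴ = 0.07478.
F_1/F_2 = (L_1/L_2)/(d_1/d_2)² = 0.07478/64.00 = 0.001168.
m_1 − m_2 = −2.5 log₁₀(0.001168) = 7.33.

7.33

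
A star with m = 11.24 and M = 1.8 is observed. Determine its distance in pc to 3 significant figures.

m − M = 5 log₁₀(d/10 pc)
11.24 − (1.8) = 9.44 = 5 log₁₀(d/10)
d = 10 × 10^(9.44/5) = 10 × 10^1.888 = 772.7 pc.

773 pc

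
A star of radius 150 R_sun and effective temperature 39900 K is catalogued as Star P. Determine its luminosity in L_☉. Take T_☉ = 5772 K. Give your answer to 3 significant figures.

5.14×10^7 L_☉

L/L_☉ = (R/R_☉)² (T/T_☉)⁴ = (150)² × (39900/5772)⁴
       = 2.250×10^4 × (6.913)⁴ = 2.250×10^4 × 2283 = 5.138×10^7.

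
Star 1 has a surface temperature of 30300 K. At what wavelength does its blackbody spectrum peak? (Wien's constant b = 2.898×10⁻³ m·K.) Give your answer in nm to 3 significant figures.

λ_max = b/T = 2.898×10⁻³ / 30300 = 9.56×10^-8 m = 95.64 nm.

95.6 nm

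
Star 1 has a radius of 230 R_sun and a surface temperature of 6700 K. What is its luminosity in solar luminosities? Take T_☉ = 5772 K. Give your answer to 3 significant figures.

L/L_☉ = (R/R_☉)² (T/T_☉)⁴ = (230)² × (6700/5772)⁴
       = 5.290×10^4 × (1.161)⁴ = 5.290×10^4 × 1.815 = 9.604×10^4.

9.60×10^4 solar luminosities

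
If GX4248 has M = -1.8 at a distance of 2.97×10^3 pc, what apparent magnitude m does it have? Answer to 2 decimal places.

m = M + 5 log₁₀(d/10 pc) = -1.8 + 5 log₁₀(2.97×10^3/10)
  = -1.8 + 5 × 2.473 = -1.8 + 12.36 = 10.56.

10.56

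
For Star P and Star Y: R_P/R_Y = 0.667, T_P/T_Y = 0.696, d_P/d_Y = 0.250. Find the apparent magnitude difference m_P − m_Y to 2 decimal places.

-0.56

L_P/L_Y = (0.667)²(0.696)⁴ = 0.1044.
F_P/F_Y = (L_P/L_Y)/(d_P/d_Y)² = 0.1044/0.06250 = 1.670.
m_P − m_Y = −2.5 log₁₀(1.670) = -0.56.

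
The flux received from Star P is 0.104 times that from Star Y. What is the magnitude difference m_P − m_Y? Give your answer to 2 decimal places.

2.46

m_P − m_Y = −2.5 log₁₀(F_P/F_Y) = −2.5 log₁₀(0.104) = −2.5 × (-0.983) = 2.457.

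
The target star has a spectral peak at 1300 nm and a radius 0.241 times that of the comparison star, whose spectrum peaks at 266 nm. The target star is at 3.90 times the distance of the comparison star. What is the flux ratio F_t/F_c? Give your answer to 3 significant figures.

6.69×10^-6

Wien's law: T_t/T_c = λ_c/λ_t = 266/1300 = 0.2046.
L_t/L_c = (R_t/R_c)²(T_t/T_c)⁴ = (0.241)²(0.2046)⁴ = 1.018×10^-4.
F_t/F_c = (L_t/L_c)/(d_t/d_c)² = 1.018×10^-4/(3.90)² = 6.694×10^-6.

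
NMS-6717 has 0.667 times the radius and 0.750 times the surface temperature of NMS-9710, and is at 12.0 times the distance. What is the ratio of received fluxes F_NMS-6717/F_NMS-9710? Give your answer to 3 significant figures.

L_NMS-6717/L_NMS-9710 = (R_NMS-6717/R_NMS-9710)²(T_NMS-6717/T_NMS-9710)⁴ = (0.667)² × (0.750)⁴ = 0.1408.
F_NMS-6717/F_NMS-9710 = (L_NMS-6717/L_NMS-9710)/(d_NMS-6717/d_NMS-9710)² = 0.1408 / (12.0)² = 9.775×10^-4.

9.78×10^-4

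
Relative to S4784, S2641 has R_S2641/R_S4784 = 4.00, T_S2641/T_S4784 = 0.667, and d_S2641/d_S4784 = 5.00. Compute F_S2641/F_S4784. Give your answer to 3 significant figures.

L_S2641/L_S4784 = (R_S2641/R_S4784)²(T_S2641/T_S4784)⁴ = (4.00)² × (0.667)⁴ = 3.167.
F_S2641/F_S4784 = (L_S2641/L_S4784)/(d_S2641/d_S4784)² = 3.167 / (5.00)² = 0.1267.

0.127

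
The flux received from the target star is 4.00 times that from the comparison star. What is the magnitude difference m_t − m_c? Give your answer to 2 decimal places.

-1.51

m_t − m_c = −2.5 log₁₀(F_t/F_c) = −2.5 log₁₀(4.00) = −2.5 × (0.602) = -1.505.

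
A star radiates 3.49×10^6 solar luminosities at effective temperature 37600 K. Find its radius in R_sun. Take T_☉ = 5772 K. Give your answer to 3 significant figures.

R/R_☉ = √(L/L_☉) / (T/T_☉)² = √(3.49×10^6) / (6.514)²
       = 1868 / 42.43 = 44.02.

44.0 R_sun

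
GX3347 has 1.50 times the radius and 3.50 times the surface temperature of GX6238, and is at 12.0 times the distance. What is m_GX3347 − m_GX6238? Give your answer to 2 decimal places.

-0.93

L_GX3347/L_GX6238 = (1.50)²(3.50)⁴ = 337.6.
F_GX3347/F_GX6238 = (L_GX3347/L_GX6238)/(d_GX3347/d_GX6238)² = 337.6/144.0 = 2.345.
m_GX3347 − m_GX6238 = −2.5 log₁₀(2.345) = -0.93.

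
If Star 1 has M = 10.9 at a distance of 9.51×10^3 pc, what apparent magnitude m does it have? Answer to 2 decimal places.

m = M + 5 log₁₀(d/10 pc) = 10.9 + 5 log₁₀(9.51×10^3/10)
  = 10.9 + 5 × 2.978 = 10.9 + 14.89 = 25.79.

25.79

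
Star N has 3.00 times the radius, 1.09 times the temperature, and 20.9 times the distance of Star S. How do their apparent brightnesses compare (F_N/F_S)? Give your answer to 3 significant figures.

0.0291

L_N/L_S = (R_N/R_S)²(T_N/T_S)⁴ = (3.00)² × (1.09)⁴ = 12.70.
F_N/F_S = (L_N/L_S)/(d_N/d_S)² = 12.70 / (20.9)² = 0.02908.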